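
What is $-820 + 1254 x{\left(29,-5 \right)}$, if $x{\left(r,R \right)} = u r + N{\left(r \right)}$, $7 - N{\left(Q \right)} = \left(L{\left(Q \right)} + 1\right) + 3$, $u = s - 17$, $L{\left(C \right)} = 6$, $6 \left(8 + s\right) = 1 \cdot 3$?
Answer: $-895549$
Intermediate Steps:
$s = - \frac{15}{2}$ ($s = -8 + \frac{1 \cdot 3}{6} = -8 + \frac{1}{6} \cdot 3 = -8 + \frac{1}{2} = - \frac{15}{2} \approx -7.5$)
$u = - \frac{49}{2}$ ($u = - \frac{15}{2} - 17 = - \frac{49}{2} \approx -24.5$)
$N{\left(Q \right)} = -3$ ($N{\left(Q \right)} = 7 - \left(\left(6 + 1\right) + 3\right) = 7 - \left(7 + 3\right) = 7 - 10 = -3$)
$x{\left(r,R \right)} = -3 - \frac{49 r}{2}$ ($x{\left(r,R \right)} = - \frac{49 r}{2} - 3 = -3 - \frac{49 r}{2}$)
$-820 + 1254 x{\left(29,-5 \right)} = -820 + 1254 \left(-3 - \frac{1421}{2}\right) = -820 + 1254 \left(- \frac{1427}{2}\right) = -820 - 894729 = -895549$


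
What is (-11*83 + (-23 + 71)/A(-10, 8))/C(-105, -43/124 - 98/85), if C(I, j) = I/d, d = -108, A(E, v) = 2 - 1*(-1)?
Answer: -32292/35 ≈ -922.63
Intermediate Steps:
A(E, v) = 3 (A(E, v) = 2 + 1 = 3)
C(I, j) = -I/108 (C(I, j) = I/(-108) = I*(-1/108) = -I/108)
(-11*83 + (-23 + 71)/A(-10, 8))/C(-105, -43/124 - 98/85) = (-11*83 + (-23 + 71)/3)/((-1/108*(-105))) = (-913 + 48*(⅓))/(35/36) = (-913 + 16)*(36/35) = -897*36/35 = -32292/35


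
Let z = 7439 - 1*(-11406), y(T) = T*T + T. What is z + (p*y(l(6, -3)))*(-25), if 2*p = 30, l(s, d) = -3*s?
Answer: -95905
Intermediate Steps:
y(T) = T + T² (y(T) = T² + T = T + T²)
p = 15 (p = (½)*30 = 15)
z = 18845 (z = 7439 + 11406 = 18845)
z + (p*y(l(6, -3)))*(-25) = 18845 + (15*((-3*6)*(1 - 3*6)))*(-25) = 18845 + (15*(-18*(1 - 18)))*(-25) = 18845 + (15*(-18*(-17)))*(-25) = 18845 + (15*306)*(-25) = 18845 + 4590*(-25) = 18845 - 114750 = -95905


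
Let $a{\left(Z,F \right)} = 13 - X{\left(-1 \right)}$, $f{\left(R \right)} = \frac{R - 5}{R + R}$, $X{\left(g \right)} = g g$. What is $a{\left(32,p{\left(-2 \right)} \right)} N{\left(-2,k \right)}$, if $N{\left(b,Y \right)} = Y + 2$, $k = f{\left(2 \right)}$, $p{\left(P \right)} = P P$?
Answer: $15$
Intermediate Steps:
$X{\left(g \right)} = g^{2}$
$p{\left(P \right)} = P^{2}$
$f{\left(R \right)} = \frac{-5 + R}{2 R}$
$k = - \frac{3}{4}$ ($k = \frac{-5 + 2}{2 \cdot 2} = \frac{1}{2} \cdot \frac{1}{2} \left(-3\right) = - \frac{3}{4} \approx -0.75$)
$a{\left(Z,F \right)} = 12$ ($a{\left(Z,F \right)} = 13 - \left(-1\right)^{2} = 13 - 1 = 12$)
$N{\left(b,Y \right)} = 2 + Y$
$a{\left(32,p{\left(-2 \right)} \right)} N{\left(-2,k \right)} = 12 \left(2 - \frac{3}{4}\right) = 12 \cdot \frac{5}{4} = 15$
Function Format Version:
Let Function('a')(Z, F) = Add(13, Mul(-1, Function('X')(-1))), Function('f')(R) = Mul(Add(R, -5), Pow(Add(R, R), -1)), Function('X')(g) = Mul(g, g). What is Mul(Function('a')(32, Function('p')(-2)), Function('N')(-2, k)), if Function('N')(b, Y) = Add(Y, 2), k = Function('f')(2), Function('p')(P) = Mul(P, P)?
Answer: 15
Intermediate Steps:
Function('X')(g) = Pow(g, 2)
Function('p')(P) = Pow(P, 2)
Function('f')(R) = Mul(Rational(1, 2), Pow(R, -1), Add(-5, R)) (Function('f')(R) = Mul(Add(-5, R), Pow(Mul(2, R), -1)) = Mul(Add(-5, R), Mul(Rational(1, 2), Pow(R, -1))) = Mul(Rational(1, 2), Pow(R, -1), Add(-5, R)))
k = Rational(-3, 4) (k = Mul(Rational(1, 2), Pow(2, -1), Add(-5, 2)) = Mul(Rational(1, 2), Rational(1, 2), -3) = Rational(-3, 4) ≈ -0.75000)
Function('a')(Z, F) = 12 (Function('a')(Z, F) = Add(13, Mul(-1, Pow(-1, 2))) = Add(13, Mul(-1, 1)) = Add(13, -1) = 12)
Function('N')(b, Y) = Add(2, Y)
Mul(Function('a')(32, Function('p')(-2)), Function('N')(-2, k)) = Mul(12, Add(2, Rational(-3, 4))) = Mul(12, Rational(5, 4)) = 15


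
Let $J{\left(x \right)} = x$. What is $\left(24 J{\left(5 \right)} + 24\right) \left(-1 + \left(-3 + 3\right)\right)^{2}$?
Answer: $144$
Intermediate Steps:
$\left(24 J{\left(5 \right)} + 24\right) \left(-1 + \left(-3 + 3\right)\right)^{2} = \left(24 \cdot 5 + 24\right) \left(-1 + \left(-3 + 3\right)\right)^{2} = \left(120 + 24\right) \left(-1 + 0\right)^{2} = 144 \left(-1\right)^{2} = 144 \cdot 1 = 144$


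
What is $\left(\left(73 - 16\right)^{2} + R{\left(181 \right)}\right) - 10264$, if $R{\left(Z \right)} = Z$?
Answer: $-6834$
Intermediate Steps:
$\left(\left(73 - 16\right)^{2} + R{\left(181 \right)}\right) - 10264 = \left(\left(73 - 16\right)^{2} + 181\right) - 10264 = \left(57^{2} + 181\right) - 10264 = \left(3249 + 181\right) - 10264 = 3430 - 10264 = -6834$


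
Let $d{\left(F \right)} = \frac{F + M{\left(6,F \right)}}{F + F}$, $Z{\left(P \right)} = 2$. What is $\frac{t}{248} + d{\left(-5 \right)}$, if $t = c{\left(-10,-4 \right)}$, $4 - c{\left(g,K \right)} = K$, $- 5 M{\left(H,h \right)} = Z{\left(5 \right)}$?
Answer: $\frac{887}{1550} \approx 0.57226$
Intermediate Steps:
$M{\left(H,h \right)} = - \frac{2}{5}$ ($M{\left(H,h \right)} = \left(- \frac{1}{5}\right) 2 = - \frac{2}{5}$)
$c{\left(g,K \right)} = 4 - K$
$d{\left(F \right)} = \frac{- \frac{2}{5} + F}{2 F}$ ($d{\left(F \right)} = \frac{F - \frac{2}{5}}{F + F} = \frac{- \frac{2}{5} + F}{2 F}$)
$t = 8$ ($t = 4 - -4 = 4 + 4 = 8$)
$\frac{t}{248} + d{\left(-5 \right)} = \frac{8}{248} + \frac{-2 + 5 \left(-5\right)}{10 \left(-5\right)} = 8 \cdot \frac{1}{248} + \frac{1}{10} \left(- \frac{1}{5}\right) \left(-2 - 25\right) = \frac{1}{31} + \frac{1}{10} \left(- \frac{1}{5}\right) \left(-27\right) = \frac{1}{31} + \frac{27}{50} = \frac{887}{1550}$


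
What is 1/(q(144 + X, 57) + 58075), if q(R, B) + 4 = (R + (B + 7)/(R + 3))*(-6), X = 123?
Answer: 45/2541041 ≈ 1.7709e-5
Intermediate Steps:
q(R, B) = -4 - 6*R - 6*(7 + B)/(3 + R) (q(R, B) = -4 + (R + (B + 7)/(R + 3))*(-6) = -4 + (R + (7 + B)/(3 + R))*(-6) = -4 + (-6*R - 6*(7 + B)/(3 + R)) = -4 - 6*R - 6*(7 + B)/(3 + R))
1/(q(144 + X, 57) + 58075) = 1/(2*(-27 - 11*(144 + 123) - 3*57 - 3*(144 + 123)²)/(3 + (144 + 123)) + 58075) = 1/(2*(-27 - 11*267 - 171 - 3*267²)/(3 + 267) + 58075) = 1/(2*(-27 - 2937 - 171 - 3*71289)/270 + 58075) = 1/(2*(1/270)*(-27 - 2937 - 171 - 213867) + 58075) = 1/(2*(1/270)*(-217002) + 58075) = 1/(-72334/45 + 58075) = 1/(2541041/45) = 45/2541041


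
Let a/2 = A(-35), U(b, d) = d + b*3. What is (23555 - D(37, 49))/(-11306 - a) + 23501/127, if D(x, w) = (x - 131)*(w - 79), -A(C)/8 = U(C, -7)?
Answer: 305182753/1663446 ≈ 183.46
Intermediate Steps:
U(b, d) = d + 3*b
A(C) = 56 - 24*C (A(C) = -8*(-7 + 3*C) = 56 - 24*C)
a = 1792 (a = 2*(56 - 24*(-35)) = 2*(56 + 840) = 2*896 = 1792)
D(x, w) = (-131 + x)*(-79 + w)
(23555 - D(37, 49))/(-11306 - a) + 23501/127 = (23555 - (10349 - 131*49 - 79*37 + 49*37))/(-11306 - 1*1792) + 23501/127 = (23555 - (10349 - 6419 - 2923 + 1813))/(-11306 - 1792) + 23501*(1/127) = (23555 - 1*2820)/(-13098) + 23501/127 = (23555 - 2820)*(-1/13098) + 23501/127 = 20735*(-1/13098) + 23501/127 = -20735/13098 + 23501/127 = 305182753/1663446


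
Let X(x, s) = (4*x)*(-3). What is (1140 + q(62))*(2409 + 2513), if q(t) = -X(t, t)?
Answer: 9273048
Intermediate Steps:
X(x, s) = -12*x
q(t) = 12*t (q(t) = -(-12)*t = 12*t)
(1140 + q(62))*(2409 + 2513) = (1140 + 12*62)*(2409 + 2513) = (1140 + 744)*4922 = 1884*4922 = 9273048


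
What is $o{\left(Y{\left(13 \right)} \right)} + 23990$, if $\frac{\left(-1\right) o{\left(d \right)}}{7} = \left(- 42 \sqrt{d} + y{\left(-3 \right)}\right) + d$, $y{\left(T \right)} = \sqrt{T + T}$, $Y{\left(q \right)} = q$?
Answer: $23899 + 294 \sqrt{13} - 7 i \sqrt{6} \approx 24959.0 - 17.146 i$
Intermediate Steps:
$y{\left(T \right)} = \sqrt{2} \sqrt{T}$ ($y{\left(T \right)} = \sqrt{2 T} = \sqrt{2} \sqrt{T}$)
$o{\left(d \right)} = - 7 d + 294 \sqrt{d} - 7 i \sqrt{6}$ ($o{\left(d \right)} = - 7 \left(\left(- 42 \sqrt{d} + \sqrt{2} \sqrt{-3}\right) + d\right) = - 7 \left(\left(- 42 \sqrt{d} + \sqrt{2} i \sqrt{3}\right) + d\right) = - 7 \left(\left(- 42 \sqrt{d} + i \sqrt{6}\right) + d\right) = - 7 \left(d - 42 \sqrt{d} + i \sqrt{6}\right) = - 7 d + 294 \sqrt{d} - 7 i \sqrt{6}$)
$o{\left(Y{\left(13 \right)} \right)} + 23990 = \left(\left(-7\right) 13 + 294 \sqrt{13} - 7 i \sqrt{6}\right) + 23990 = \left(-91 + 294 \sqrt{13} - 7 i \sqrt{6}\right) + 23990 = 23899 + 294 \sqrt{13} - 7 i \sqrt{6}$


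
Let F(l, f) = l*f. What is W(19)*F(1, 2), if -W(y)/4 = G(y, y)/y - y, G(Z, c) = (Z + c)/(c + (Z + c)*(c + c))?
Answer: 222360/1463 ≈ 151.99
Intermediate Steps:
F(l, f) = f*l
G(Z, c) = (Z + c)/(c + 2*c*(Z + c)) (G(Z, c) = (Z + c)/(c + (Z + c)*(2*c)) = (Z + c)/(c + 2*c*(Z + c)))
W(y) = 4*y - 8/(y*(1 + 4*y)) (W(y) = -4*(((y + y)/(y*(1 + 2*y + 2*y)))/y - y) = -4*(((2*y)/(y*(1 + 4*y)))/y - y) = -4*((2/(1 + 4*y))/y - y) = -4*(2/(y*(1 + 4*y)) - y) = -4*(-y + 2/(y*(1 + 4*y))) = 4*y - 8/(y*(1 + 4*y)))
W(19)*F(1, 2) = (4*(-2 + 19²*(1 + 4*19))/(19*(1 + 4*19)))*(2*1) = (4*(1/19)*(-2 + 361*(1 + 76))/(1 + 76))*2 = (4*(1/19)*(-2 + 361*77)/77)*2 = (4*(1/19)*(1/77)*(-2 + 27797))*2 = (4*(1/19)*(1/77)*27795)*2 = (111180/1463)*2 = 222360/1463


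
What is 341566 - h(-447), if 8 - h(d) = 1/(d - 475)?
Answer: 314916475/922 ≈ 3.4156e+5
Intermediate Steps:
h(d) = 8 - 1/(-475 + d) (h(d) = 8 - 1/(d - 475) = 8 - 1/(-475 + d))
341566 - h(-447) = 341566 - (-3801 + 8*(-447))/(-475 - 447) = 341566 - (-3801 - 3576)/(-922) = 341566 - (-1)*(-7377)/922 = 341566 - 1*7377/922 = 341566 - 7377/922 = 314916475/922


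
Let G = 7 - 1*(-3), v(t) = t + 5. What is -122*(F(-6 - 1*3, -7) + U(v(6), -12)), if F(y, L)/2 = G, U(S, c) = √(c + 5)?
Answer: -2440 - 122*I*√7 ≈ -2440.0 - 322.78*I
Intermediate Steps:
v(t) = 5 + t
U(S, c) = √(5 + c)
G = 10 (G = 7 + 3 = 10)
F(y, L) = 20 (F(y, L) = 2*10 = 20)
-122*(F(-6 - 1*3, -7) + U(v(6), -12)) = -122*(20 + √(5 - 12)) = -122*(20 + √(-7)) = -122*(20 + I*√7) = -2440 - 122*I*√7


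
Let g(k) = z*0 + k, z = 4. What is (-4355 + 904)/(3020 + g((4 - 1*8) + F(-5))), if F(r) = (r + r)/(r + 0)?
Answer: -3451/3018 ≈ -1.1435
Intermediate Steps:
F(r) = 2 (F(r) = (2*r)/r = 2)
g(k) = k (g(k) = 4*0 + k = 0 + k = k)
(-4355 + 904)/(3020 + g((4 - 1*8) + F(-5))) = (-4355 + 904)/(3020 + ((4 - 1*8) + 2)) = -3451/(3020 + ((4 - 8) + 2)) = -3451/(3020 + (-4 + 2)) = -3451/(3020 - 2) = -3451/3018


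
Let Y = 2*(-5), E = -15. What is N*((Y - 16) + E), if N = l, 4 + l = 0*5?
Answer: 164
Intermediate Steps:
Y = -10
l = -4 (l = -4 + 0*5 = -4 + 0 = -4)
N = -4
N*((Y - 16) + E) = -4*((-10 - 16) - 15) = -4*(-26 - 15) = -4*(-41) = 164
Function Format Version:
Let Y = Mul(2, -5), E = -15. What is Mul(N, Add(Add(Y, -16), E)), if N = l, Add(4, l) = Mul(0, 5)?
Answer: 164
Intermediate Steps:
Y = -10
l = -4 (l = Add(-4, Mul(0, 5)) = Add(-4, 0) = -4)
N = -4
Mul(N, Add(Add(Y, -16), E)) = Mul(-4, Add(Add(-10, -16), -15)) = Mul(-4, Add(-26, -15)) = Mul(-4, -41) = 164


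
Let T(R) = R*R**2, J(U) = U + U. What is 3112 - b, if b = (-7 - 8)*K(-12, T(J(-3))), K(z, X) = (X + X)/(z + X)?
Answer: 59668/19 ≈ 3140.4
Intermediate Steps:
J(U) = 2*U
T(R) = R**3
K(z, X) = 2*X/(X + z) (K(z, X) = (2*X)/(X + z) = 2*X/(X + z))
b = -540/19 (b = (-7 - 8)*(2*(2*(-3))**3/((2*(-3))**3 - 12)) = -30*(-6)**3/((-6)**3 - 12) = -30*(-216)/(-216 - 12) = -30*(-216)/(-228) = -30*(-216)*(-1)/228 = -15*36/19 = -540/19 ≈ -28.421)
3112 - b = 3112 - 1*(-540/19) = 3112 + 540/19 = 59668/19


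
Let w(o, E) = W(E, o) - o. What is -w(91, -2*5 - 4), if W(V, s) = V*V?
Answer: -105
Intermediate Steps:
W(V, s) = V²
w(o, E) = E² - o
-w(91, -2*5 - 4) = -((-2*5 - 4)² - 1*91) = -((-10 - 4)² - 91) = -((-14)² - 91) = -(196 - 91) = -1*105 = -105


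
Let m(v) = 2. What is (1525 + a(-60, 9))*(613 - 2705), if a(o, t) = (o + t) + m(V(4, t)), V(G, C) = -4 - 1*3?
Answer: -3087792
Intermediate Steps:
V(G, C) = -7 (V(G, C) = -4 - 3 = -7)
a(o, t) = 2 + o + t (a(o, t) = (o + t) + 2 = 2 + o + t)
(1525 + a(-60, 9))*(613 - 2705) = (1525 + (2 - 60 + 9))*(613 - 2705) = (1525 - 49)*(-2092) = 1476*(-2092) = -3087792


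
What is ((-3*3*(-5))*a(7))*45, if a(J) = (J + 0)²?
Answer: 99225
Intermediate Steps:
a(J) = J²
((-3*3*(-5))*a(7))*45 = ((-3*3*(-5))*7²)*45 = (-9*(-5)*49)*45 = (45*49)*45 = 2205*45 = 99225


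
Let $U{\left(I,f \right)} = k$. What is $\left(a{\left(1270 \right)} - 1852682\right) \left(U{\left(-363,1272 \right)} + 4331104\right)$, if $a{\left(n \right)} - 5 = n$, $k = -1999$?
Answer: $-8014935300735$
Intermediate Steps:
$a{\left(n \right)} = 5 + n$
$U{\left(I,f \right)} = -1999$
$\left(a{\left(1270 \right)} - 1852682\right) \left(U{\left(-363,1272 \right)} + 4331104\right) = \left(\left(5 + 1270\right) - 1852682\right) \left(-1999 + 4331104\right) = \left(1275 - 1852682\right) 4329105 = \left(-1851407\right) 4329105 = -8014935300735$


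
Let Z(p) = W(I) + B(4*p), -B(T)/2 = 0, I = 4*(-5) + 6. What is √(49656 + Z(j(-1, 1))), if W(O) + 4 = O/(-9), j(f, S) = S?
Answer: √446882/3 ≈ 222.83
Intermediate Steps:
I = -14 (I = -20 + 6 = -14)
W(O) = -4 - O/9 (W(O) = -4 + O/(-9) = -4 + O*(-⅑) = -4 - O/9)
B(T) = 0 (B(T) = -2*0 = 0)
Z(p) = -22/9 (Z(p) = (-4 - ⅑*(-14)) + 0 = (-4 + 14/9) + 0 = -22/9 + 0 = -22/9)
√(49656 + Z(j(-1, 1))) = √(49656 - 22/9) = √(446882/9) = √446882/3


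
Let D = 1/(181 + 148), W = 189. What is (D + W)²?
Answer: 3866601124/108241 ≈ 35722.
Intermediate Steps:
D = 1/329 ≈ 0.0030395
(D + W)² = (1/329 + 189)² = (62182/329)² = 3866601124/108241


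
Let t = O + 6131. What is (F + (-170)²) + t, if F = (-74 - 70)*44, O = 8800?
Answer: 37495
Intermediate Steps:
t = 14931 (t = 8800 + 6131 = 14931)
F = -6336 (F = -144*44 = -6336)
(F + (-170)²) + t = (-6336 + (-170)²) + 14931 = (-6336 + 28900) + 14931 = 22564 + 14931 = 37495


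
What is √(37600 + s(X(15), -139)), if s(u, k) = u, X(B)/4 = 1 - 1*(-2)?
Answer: 2*√9403 ≈ 193.94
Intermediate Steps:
X(B) = 12 (X(B) = 4*(1 - 1*(-2)) = 4*(1 + 2) = 4*3 = 12)
√(37600 + s(X(15), -139)) = √(37600 + 12) = √37612 = 2*√9403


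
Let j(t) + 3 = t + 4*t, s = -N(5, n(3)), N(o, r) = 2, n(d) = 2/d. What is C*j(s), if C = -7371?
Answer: 95823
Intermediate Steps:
s = -2 (s = -1*2 = -2)
j(t) = -3 + 5*t (j(t) = -3 + (t + 4*t) = -3 + 5*t)
C*j(s) = -7371*(-3 + 5*(-2)) = -7371*(-3 - 10) = -7371*(-13) = 95823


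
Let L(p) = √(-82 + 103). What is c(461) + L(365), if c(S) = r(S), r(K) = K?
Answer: 461 + √21 ≈ 465.58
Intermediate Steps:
c(S) = S
L(p) = √21
c(461) + L(365) = 461 + √21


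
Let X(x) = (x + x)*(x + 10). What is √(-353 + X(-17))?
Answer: I*√115 ≈ 10.724*I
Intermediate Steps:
X(x) = 2*x*(10 + x) (X(x) = (2*x)*(10 + x) = 2*x*(10 + x))
√(-353 + X(-17)) = √(-353 + 2*(-17)*(10 - 17)) = √(-353 + 2*(-17)*(-7)) = √(-353 + 238) = √(-115) = I*√115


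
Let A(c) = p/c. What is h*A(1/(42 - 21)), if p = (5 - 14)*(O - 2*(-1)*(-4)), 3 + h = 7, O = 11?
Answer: -2268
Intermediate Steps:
h = 4 (h = -3 + 7 = 4)
p = -27 (p = (5 - 14)*(11 - 2*(-1)*(-4)) = -9*(11 + 2*(-4)) = -9*(11 - 8) = -9*3 = -27)
A(c) = -27/c
h*A(1/(42 - 21)) = 4*(-27/(1/(42 - 21))) = 4*(-27/(1/21)) = 4*(-27/1/21) = 4*(-27*21) = 4*(-567) = -2268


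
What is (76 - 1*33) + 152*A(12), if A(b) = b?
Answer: 1867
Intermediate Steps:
(76 - 1*33) + 152*A(12) = (76 - 1*33) + 152*12 = (76 - 33) + 1824 = 43 + 1824 = 1867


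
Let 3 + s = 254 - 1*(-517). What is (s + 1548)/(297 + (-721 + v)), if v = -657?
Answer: -2316/1081 ≈ -2.1425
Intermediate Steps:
s = 768 (s = -3 + (254 - 1*(-517)) = -3 + (254 + 517) = -3 + 771 = 768)
(s + 1548)/(297 + (-721 + v)) = (768 + 1548)/(297 + (-721 - 657)) = 2316/(297 - 1378) = 2316/(-1081) = -1/1081*2316 = -2316/1081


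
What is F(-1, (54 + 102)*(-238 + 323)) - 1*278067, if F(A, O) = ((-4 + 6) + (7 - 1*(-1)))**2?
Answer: -277967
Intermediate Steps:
F(A, O) = 100 (F(A, O) = (2 + (7 + 1))**2 = (2 + 8)**2 = 10**2 = 100)
F(-1, (54 + 102)*(-238 + 323)) - 1*278067 = 100 - 1*278067 = 100 - 278067 = -277967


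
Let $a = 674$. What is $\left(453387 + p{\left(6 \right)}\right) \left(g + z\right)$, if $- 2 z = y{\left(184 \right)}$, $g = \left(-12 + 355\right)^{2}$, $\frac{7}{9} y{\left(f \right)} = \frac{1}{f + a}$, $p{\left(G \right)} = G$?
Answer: $\frac{213578295800049}{4004} \approx 5.3341 \cdot 10^{10}$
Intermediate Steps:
$y{\left(f \right)} = \frac{9}{7 \left(674 + f\right)}$ ($y{\left(f \right)} = \frac{9}{7 \left(f + 674\right)} = \frac{9}{7 \left(674 + f\right)}$)
$g = 117649$ ($g = 343^{2} = 117649$)
$z = - \frac{3}{4004}$ ($z = - \frac{\frac{9}{7} \frac{1}{674 + 184}}{2} = - \frac{\frac{9}{7} \cdot \frac{1}{858}}{2} = \left(- \frac{1}{2}\right) \frac{3}{2002} = - \frac{3}{4004} \approx -0.00074925$)
$\left(453387 + p{\left(6 \right)}\right) \left(g + z\right) = \left(453387 + 6\right) \left(117649 - \frac{3}{4004}\right) = 453393 \cdot \frac{471066593}{4004} = \frac{213578295800049}{4004}$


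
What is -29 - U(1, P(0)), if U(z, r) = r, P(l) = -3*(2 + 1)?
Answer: -20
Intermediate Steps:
P(l) = -9 (P(l) = -3*3 = -9)
-29 - U(1, P(0)) = -29 - 1*(-9) = -29 + 9 = -20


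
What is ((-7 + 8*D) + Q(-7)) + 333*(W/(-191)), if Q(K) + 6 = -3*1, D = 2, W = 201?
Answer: -66933/191 ≈ -350.43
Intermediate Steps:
Q(K) = -9 (Q(K) = -6 - 3*1 = -6 - 3 = -9)
((-7 + 8*D) + Q(-7)) + 333*(W/(-191)) = ((-7 + 8*2) - 9) + 333*(201/(-191)) = ((-7 + 16) - 9) + 333*(201*(-1/191)) = (9 - 9) + 333*(-201/191) = 0 - 66933/191 = -66933/191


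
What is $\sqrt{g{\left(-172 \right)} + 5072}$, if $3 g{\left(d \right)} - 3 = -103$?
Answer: $\frac{2 \sqrt{11337}}{3} \approx 70.984$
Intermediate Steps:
$g{\left(d \right)} = - \frac{100}{3}$ ($g{\left(d \right)} = 1 + \frac{1}{3} \left(-103\right) = 1 - \frac{103}{3} = - \frac{100}{3}$)
$\sqrt{g{\left(-172 \right)} + 5072} = \sqrt{- \frac{100}{3} + 5072} = \sqrt{\frac{15116}{3}} = \frac{2 \sqrt{11337}}{3}$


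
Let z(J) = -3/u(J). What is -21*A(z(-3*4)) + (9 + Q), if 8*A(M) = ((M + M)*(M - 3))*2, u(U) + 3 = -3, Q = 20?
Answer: 337/8 ≈ 42.125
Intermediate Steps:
u(U) = -6 (u(U) = -3 - 3 = -6)
z(J) = ½ (z(J) = -3/(-6) = -3*(-⅙) = ½)
A(M) = M*(-3 + M)/2 (A(M) = (((M + M)*(M - 3))*2)/8 = (((2*M)*(-3 + M))*2)/8 = ((2*M*(-3 + M))*2)/8 = (4*M*(-3 + M))/8 = M*(-3 + M)/2)
-21*A(z(-3*4)) + (9 + Q) = -21*(-3 + ½)/(2*2) + (9 + 20) = -21*(-5)/(2*2*2) + 29 = -21*(-5/8) + 29 = 105/8 + 29 = 337/8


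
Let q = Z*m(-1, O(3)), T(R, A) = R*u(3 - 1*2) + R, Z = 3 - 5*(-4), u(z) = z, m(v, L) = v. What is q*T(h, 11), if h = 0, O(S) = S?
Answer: 0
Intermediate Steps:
Z = 23 (Z = 3 + 20 = 23)
T(R, A) = 2*R (T(R, A) = R*(3 - 1*2) + R = R*(3 - 2) + R = R*1 + R = R + R = 2*R)
q = -23 (q = 23*(-1) = -23)
q*T(h, 11) = -46*0 = -23*0 = 0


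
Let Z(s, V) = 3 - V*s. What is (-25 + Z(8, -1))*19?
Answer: -266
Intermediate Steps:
Z(s, V) = 3 - V*s
(-25 + Z(8, -1))*19 = (-25 + (3 - 1*(-1)*8))*19 = (-25 + (3 + 8))*19 = (-25 + 11)*19 = -14*19 = -266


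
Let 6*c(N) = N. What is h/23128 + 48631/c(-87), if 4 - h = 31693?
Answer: -321484931/95816 ≈ -3355.2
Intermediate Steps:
h = -31689 (h = 4 - 1*31693 = 4 - 31693 = -31689)
c(N) = N/6
h/23128 + 48631/c(-87) = -31689/23128 + 48631/(((⅙)*(-87))) = -31689*1/23128 + 48631/(-29/2) = -4527/3304 + 48631*(-2/29) = -4527/3304 - 97262/29 = -321484931/95816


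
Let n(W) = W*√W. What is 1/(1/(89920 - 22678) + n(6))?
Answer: -67242/976641097823 + 27128919384*√6/976641097823 ≈ 0.068041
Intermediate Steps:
n(W) = W^(3/2)
1/(1/(89920 - 22678) + n(6)) = 1/(1/(89920 - 22678) + 6^(3/2)) = 1/(1/67242 + 6*√6)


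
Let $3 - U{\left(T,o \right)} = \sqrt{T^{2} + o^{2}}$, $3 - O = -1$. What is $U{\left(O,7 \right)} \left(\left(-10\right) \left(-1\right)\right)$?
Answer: $30 - 10 \sqrt{65} \approx -50.623$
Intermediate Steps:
$O = 4$ ($O = 3 - -1 = 3 + 1 = 4$)
$U{\left(T,o \right)} = 3 - \sqrt{T^{2} + o^{2}}$
$U{\left(O,7 \right)} \left(\left(-10\right) \left(-1\right)\right) = \left(3 - \sqrt{4^{2} + 7^{2}}\right) \left(\left(-10\right) \left(-1\right)\right) = \left(3 - \sqrt{16 + 49}\right) 10 = \left(3 - \sqrt{65}\right) 10 = 30 - 10 \sqrt{65}$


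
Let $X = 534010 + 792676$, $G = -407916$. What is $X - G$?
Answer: $1734602$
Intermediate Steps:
$X = 1326686$
$X - G = 1326686 - -407916 = 1326686 + 407916 = 1734602$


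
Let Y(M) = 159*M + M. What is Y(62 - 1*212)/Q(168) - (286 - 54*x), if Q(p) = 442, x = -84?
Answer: -1077662/221 ≈ -4876.3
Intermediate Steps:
Y(M) = 160*M
Y(62 - 1*212)/Q(168) - (286 - 54*x) = (160*(62 - 1*212))/442 - (286 - 54*(-84)) = (160*(62 - 212))*(1/442) - (286 + 4536) = (160*(-150))*(1/442) - 1*4822 = -24000*1/442 - 4822 = -12000/221 - 4822 = -1077662/221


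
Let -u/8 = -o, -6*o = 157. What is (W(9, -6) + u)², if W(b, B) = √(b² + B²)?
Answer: 395437/9 - 1256*√13 ≈ 39409.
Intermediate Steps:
o = -157/6 (o = -⅙*157 = -157/6 ≈ -26.167)
W(b, B) = √(B² + b²)
u = -628/3 (u = -(-8)*(-157)/6 = -8*157/6 = -628/3 ≈ -209.33)
(W(9, -6) + u)² = (√((-6)² + 9²) - 628/3)² = (√(36 + 81) - 628/3)² = (√117 - 628/3)² = (3*√13 - 628/3)² = (-628/3 + 3*√13)²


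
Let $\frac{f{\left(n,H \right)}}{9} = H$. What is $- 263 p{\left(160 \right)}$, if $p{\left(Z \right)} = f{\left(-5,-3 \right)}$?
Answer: $7101$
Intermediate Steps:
$f{\left(n,H \right)} = 9 H$
$p{\left(Z \right)} = -27$ ($p{\left(Z \right)} = 9 \left(-3\right) = -27$)
$- 263 p{\left(160 \right)} = \left(-263\right) \left(-27\right) = 7101$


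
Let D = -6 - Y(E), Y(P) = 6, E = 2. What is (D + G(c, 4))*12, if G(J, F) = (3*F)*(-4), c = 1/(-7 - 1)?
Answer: -720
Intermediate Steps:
c = -⅛ (c = 1/(-8) = -⅛ ≈ -0.12500)
G(J, F) = -12*F
D = -12 (D = -6 - 1*6 = -6 - 6 = -12)
(D + G(c, 4))*12 = (-12 - 12*4)*12 = (-12 - 48)*12 = -60*12 = -720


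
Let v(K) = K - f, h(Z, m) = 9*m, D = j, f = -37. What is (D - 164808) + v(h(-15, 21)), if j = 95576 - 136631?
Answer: -205637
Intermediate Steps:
j = -41055
D = -41055
v(K) = 37 + K (v(K) = K - 1*(-37) = K + 37 = 37 + K)
(D - 164808) + v(h(-15, 21)) = (-41055 - 164808) + (37 + 9*21) = -205863 + (37 + 189) = -205863 + 226 = -205637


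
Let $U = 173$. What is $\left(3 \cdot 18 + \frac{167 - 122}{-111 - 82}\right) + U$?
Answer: $\frac{43766}{193} \approx 226.77$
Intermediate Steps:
$\left(3 \cdot 18 + \frac{167 - 122}{-111 - 82}\right) + U = \left(3 \cdot 18 + \frac{167 - 122}{-111 - 82}\right) + 173 = \left(54 + \frac{45}{-193}\right) + 173 = \left(54 + 45 \left(- \frac{1}{193}\right)\right) + 173 = \left(54 - \frac{45}{193}\right) + 173 = \frac{10377}{193} + 173 = \frac{43766}{193}$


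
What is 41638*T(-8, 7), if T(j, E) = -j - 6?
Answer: 83276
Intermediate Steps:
T(j, E) = -6 - j
41638*T(-8, 7) = 41638*(-6 - 1*(-8)) = 41638*(-6 + 8) = 41638*2 = 83276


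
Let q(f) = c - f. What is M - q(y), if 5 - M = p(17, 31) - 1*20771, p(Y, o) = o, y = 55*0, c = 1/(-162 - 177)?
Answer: 7032556/339 ≈ 20745.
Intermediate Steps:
c = -1/339 (c = 1/(-339) = -1/339 ≈ -0.0029499)
y = 0
q(f) = -1/339 - f
M = 20745 (M = 5 - (31 - 1*20771) = 5 - (31 - 20771) = 5 - 1*(-20740) = 5 + 20740 = 20745)
M - q(y) = 20745 - (-1/339 - 1*0) = 20745 - (-1/339 + 0) = 20745 - 1*(-1/339) = 20745 + 1/339 = 7032556/339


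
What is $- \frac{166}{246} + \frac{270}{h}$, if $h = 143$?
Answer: $\frac{21341}{17589} \approx 1.2133$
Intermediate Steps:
$- \frac{166}{246} + \frac{270}{h} = - \frac{166}{246} + \frac{270}{143} = \left(-166\right) \frac{1}{246} + 270 \cdot \frac{1}{143} = - \frac{83}{123} + \frac{270}{143} = \frac{21341}{17589}$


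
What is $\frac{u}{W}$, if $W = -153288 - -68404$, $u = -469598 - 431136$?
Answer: $\frac{450367}{42442} \approx 10.611$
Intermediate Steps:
$u = -900734$
$W = -84884$ ($W = -153288 + 68404 = -84884$)
$\frac{u}{W} = - \frac{900734}{-84884} = \left(-900734\right) \left(- \frac{1}{84884}\right) = \frac{450367}{42442}$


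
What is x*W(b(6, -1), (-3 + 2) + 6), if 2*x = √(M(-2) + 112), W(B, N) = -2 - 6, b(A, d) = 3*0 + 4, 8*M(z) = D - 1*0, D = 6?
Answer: -2*√451 ≈ -42.474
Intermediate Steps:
M(z) = ¾ (M(z) = (6 - 1*0)/8 = (6 + 0)/8 = (⅛)*6 = ¾)
b(A, d) = 4 (b(A, d) = 0 + 4 = 4)
W(B, N) = -8
x = √451/4 (x = √(¾ + 112)/2 = √(451/4)/2 = (√451/2)/2 = √451/4 ≈ 5.3092)
x*W(b(6, -1), (-3 + 2) + 6) = (√451/4)*(-8) = -2*√451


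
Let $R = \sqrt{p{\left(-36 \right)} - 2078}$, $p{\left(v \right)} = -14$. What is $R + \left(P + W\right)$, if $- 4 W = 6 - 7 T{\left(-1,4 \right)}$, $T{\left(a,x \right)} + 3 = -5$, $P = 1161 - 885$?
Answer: $\frac{521}{2} + 2 i \sqrt{523} \approx 260.5 + 45.738 i$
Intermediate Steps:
$P = 276$
$T{\left(a,x \right)} = -8$ ($T{\left(a,x \right)} = -3 - 5 = -8$)
$W = - \frac{31}{2}$ ($W = - \frac{6 - -56}{4} = - \frac{6 + 56}{4} = \left(- \frac{1}{4}\right) 62 = - \frac{31}{2} \approx -15.5$)
$R = 2 i \sqrt{523}$ ($R = \sqrt{-14 - 2078} = \sqrt{-2092} = 2 i \sqrt{523} \approx 45.738 i$)
$R + \left(P + W\right) = 2 i \sqrt{523} + \left(276 - \frac{31}{2}\right) = 2 i \sqrt{523} + \frac{521}{2} = \frac{521}{2} + 2 i \sqrt{523}$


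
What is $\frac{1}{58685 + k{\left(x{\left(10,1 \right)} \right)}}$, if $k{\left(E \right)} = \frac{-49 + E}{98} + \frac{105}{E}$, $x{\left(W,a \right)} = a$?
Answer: $\frac{49}{2880686} \approx 1.701 \cdot 10^{-5}$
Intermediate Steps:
$k{\left(E \right)} = - \frac{1}{2} + \frac{105}{E} + \frac{E}{98}$ ($k{\left(E \right)} = \left(-49 + E\right) \frac{1}{98} + \frac{105}{E} = \left(- \frac{1}{2} + \frac{E}{98}\right) + \frac{105}{E} = - \frac{1}{2} + \frac{105}{E} + \frac{E}{98}$)
$\frac{1}{58685 + k{\left(x{\left(10,1 \right)} \right)}} = \frac{1}{58685 + \frac{10290 + 1 \left(-49 + 1\right)}{98 \cdot 1}} = \frac{1}{58685 + \frac{1}{98} \cdot 1 \left(10290 + 1 \left(-48\right)\right)} = \frac{1}{58685 + \frac{1}{98} \cdot 1 \left(10290 - 48\right)} = \frac{1}{58685 + \frac{1}{98} \cdot 1 \cdot 10242} = \frac{1}{58685 + \frac{5121}{49}} = \frac{1}{\frac{2880686}{49}} = \frac{49}{2880686}$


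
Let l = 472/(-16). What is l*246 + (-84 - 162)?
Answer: -7503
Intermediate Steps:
l = -59/2 (l = 472*(-1/16) = -59/2 ≈ -29.500)
l*246 + (-84 - 162) = -59/2*246 + (-84 - 162) = -7257 - 246 = -7503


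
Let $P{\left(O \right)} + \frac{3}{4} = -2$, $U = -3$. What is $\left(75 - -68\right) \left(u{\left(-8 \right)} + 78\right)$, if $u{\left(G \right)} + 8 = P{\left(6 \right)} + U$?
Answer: $\frac{36751}{4} \approx 9187.8$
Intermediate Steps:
$P{\left(O \right)} = - \frac{11}{4}$ ($P{\left(O \right)} = - \frac{3}{4} - 2 = - \frac{11}{4}$)
$u{\left(G \right)} = - \frac{55}{4}$ ($u{\left(G \right)} = -8 - \frac{23}{4} = - \frac{55}{4}$)
$\left(75 - -68\right) \left(u{\left(-8 \right)} + 78\right) = \left(75 - -68\right) \left(- \frac{55}{4} + 78\right) = \left(75 + 68\right) \frac{257}{4} = 143 \cdot \frac{257}{4} = \frac{36751}{4}$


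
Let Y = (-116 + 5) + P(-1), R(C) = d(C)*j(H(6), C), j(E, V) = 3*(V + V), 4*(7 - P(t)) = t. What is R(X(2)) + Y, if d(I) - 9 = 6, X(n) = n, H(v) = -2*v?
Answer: 305/4 ≈ 76.250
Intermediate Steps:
P(t) = 7 - t/4
j(E, V) = 6*V (j(E, V) = 3*(2*V) = 6*V)
d(I) = 15 (d(I) = 9 + 6 = 15)
R(C) = 90*C (R(C) = 15*(6*C) = 90*C)
Y = -415/4 (Y = (-116 + 5) + (7 - 1/4*(-1)) = -111 + (7 + 1/4) = -111 + 29/4 = -415/4 ≈ -103.75)
R(X(2)) + Y = 90*2 - 415/4 = 180 - 415/4 = 305/4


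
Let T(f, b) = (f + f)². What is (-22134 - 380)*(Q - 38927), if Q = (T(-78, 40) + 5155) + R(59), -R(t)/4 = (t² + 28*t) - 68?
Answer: 668575744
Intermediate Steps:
T(f, b) = 4*f² (T(f, b) = (2*f)² = 4*f²)
R(t) = 272 - 112*t - 4*t² (R(t) = -4*((t² + 28*t) - 68) = -4*(-68 + t² + 28*t) = 272 - 112*t - 4*t²)
Q = 9231 (Q = (4*(-78)² + 5155) + (272 - 112*59 - 4*59²) = (4*6084 + 5155) + (272 - 6608 - 4*3481) = (24336 + 5155) + (272 - 6608 - 13924) = 29491 - 20260 = 9231)
(-22134 - 380)*(Q - 38927) = (-22134 - 380)*(9231 - 38927) = -22514*(-29696) = 668575744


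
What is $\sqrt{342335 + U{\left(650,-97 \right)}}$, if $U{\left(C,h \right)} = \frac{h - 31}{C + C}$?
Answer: $\frac{\sqrt{1446364959}}{65} \approx 585.09$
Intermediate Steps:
$U{\left(C,h \right)} = \frac{-31 + h}{2 C}$
$\sqrt{342335 + U{\left(650,-97 \right)}} = \sqrt{342335 + \frac{-31 - 97}{2 \cdot 650}} = \sqrt{342335 + \frac{1}{2} \cdot \frac{1}{650} \left(-128\right)} = \sqrt{342335 - \frac{32}{325}} = \sqrt{\frac{111258843}{325}} = \frac{\sqrt{1446364959}}{65}$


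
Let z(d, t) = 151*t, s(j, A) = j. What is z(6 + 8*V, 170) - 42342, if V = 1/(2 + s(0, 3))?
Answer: -16672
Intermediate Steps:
V = ½ (V = 1/(2 + 0) = 1/2 = ½ ≈ 0.50000)
z(6 + 8*V, 170) - 42342 = 151*170 - 42342 = 25670 - 42342 = -16672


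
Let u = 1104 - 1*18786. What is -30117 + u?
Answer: -47799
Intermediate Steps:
u = -17682 (u = 1104 - 18786 = -17682)
-30117 + u = -30117 - 17682 = -47799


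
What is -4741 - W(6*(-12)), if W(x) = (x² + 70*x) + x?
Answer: -4813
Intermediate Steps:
W(x) = x² + 71*x
-4741 - W(6*(-12)) = -4741 - 6*(-12)*(71 + 6*(-12)) = -4741 - (-72)*(71 - 72) = -4741 - (-72)*(-1) = -4741 - 1*72 = -4741 - 72 = -4813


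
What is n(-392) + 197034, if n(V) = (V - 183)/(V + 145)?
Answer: 48667973/247 ≈ 1.9704e+5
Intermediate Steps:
n(V) = (-183 + V)/(145 + V)
n(-392) + 197034 = (-183 - 392)/(145 - 392) + 197034 = -575/(-247) + 197034 = -1/247*(-575) + 197034 = 575/247 + 197034 = 48667973/247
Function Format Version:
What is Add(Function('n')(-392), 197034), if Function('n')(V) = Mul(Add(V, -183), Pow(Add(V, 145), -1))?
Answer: Rational(48667973, 247) ≈ 1.9704e+5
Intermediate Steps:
Function('n')(V) = Mul(Pow(Add(145, V), -1), Add(-183, V)) (Function('n')(V) = Mul(Add(-183, V), Pow(Add(145, V), -1)) = Mul(Pow(Add(145, V), -1), Add(-183, V)))
Add(Function('n')(-392), 197034) = Add(Mul(Pow(Add(145, -392), -1), Add(-183, -392)), 197034) = Add(Mul(Pow(-247, -1), -575), 197034) = Add(Mul(Rational(-1, 247), -575), 197034) = Add(Rational(575, 247), 197034) = Rational(48667973, 247)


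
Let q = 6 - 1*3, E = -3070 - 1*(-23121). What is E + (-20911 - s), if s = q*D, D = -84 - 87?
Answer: -347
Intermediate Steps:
D = -171
E = 20051 (E = -3070 + 23121 = 20051)
q = 3 (q = 6 - 3 = 3)
s = -513 (s = 3*(-171) = -513)
E + (-20911 - s) = 20051 + (-20911 - 1*(-513)) = 20051 + (-20911 + 513) = 20051 - 20398 = -347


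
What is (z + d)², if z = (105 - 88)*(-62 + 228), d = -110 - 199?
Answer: 6315169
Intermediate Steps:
d = -309
z = 2822 (z = 17*166 = 2822)
(z + d)² = (2822 - 309)² = 2513² = 6315169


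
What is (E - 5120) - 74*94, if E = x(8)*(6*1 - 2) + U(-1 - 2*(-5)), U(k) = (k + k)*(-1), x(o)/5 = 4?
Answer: -12014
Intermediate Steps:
x(o) = 20 (x(o) = 5*4 = 20)
U(k) = -2*k (U(k) = (2*k)*(-1) = -2*k)
E = 62 (E = 20*(6*1 - 2) - 2*(-1 - 2*(-5)) = 20*(6 - 2) - 2*(-1 + 10) = 20*4 - 2*9 = 80 - 18 = 62)
(E - 5120) - 74*94 = (62 - 5120) - 74*94 = -5058 - 6956 = -12014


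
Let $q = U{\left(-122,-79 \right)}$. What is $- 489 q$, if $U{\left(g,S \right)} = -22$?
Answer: $10758$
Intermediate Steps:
$q = -22$
$- 489 q = \left(-489\right) \left(-22\right) = 10758$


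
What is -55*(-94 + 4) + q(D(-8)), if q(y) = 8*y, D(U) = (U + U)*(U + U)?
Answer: 6998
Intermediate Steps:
D(U) = 4*U**2 (D(U) = (2*U)*(2*U) = 4*U**2)
-55*(-94 + 4) + q(D(-8)) = -55*(-94 + 4) + 8*(4*(-8)**2) = -55*(-90) + 8*(4*64) = 4950 + 8*256 = 4950 + 2048 = 6998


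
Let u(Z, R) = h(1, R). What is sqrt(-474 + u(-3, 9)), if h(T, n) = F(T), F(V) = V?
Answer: I*sqrt(473) ≈ 21.749*I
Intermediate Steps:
h(T, n) = T
u(Z, R) = 1
sqrt(-474 + u(-3, 9)) = sqrt(-474 + 1) = sqrt(-473) = I*sqrt(473)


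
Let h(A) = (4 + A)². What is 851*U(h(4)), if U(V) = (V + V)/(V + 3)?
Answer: 108928/67 ≈ 1625.8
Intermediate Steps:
U(V) = 2*V/(3 + V) (U(V) = (2*V)/(3 + V) = 2*V/(3 + V))
851*U(h(4)) = 851*(2*(4 + 4)²/(3 + (4 + 4)²)) = 851*(2*8²/(3 + 8²)) = 851*(2*64/(3 + 64)) = 851*(2*64/67) = 851*(2*64*(1/67)) = 851*(128/67) = 108928/67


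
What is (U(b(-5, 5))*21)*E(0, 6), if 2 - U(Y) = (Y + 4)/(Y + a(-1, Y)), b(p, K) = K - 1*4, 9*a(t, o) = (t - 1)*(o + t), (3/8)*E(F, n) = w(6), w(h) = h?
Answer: -1008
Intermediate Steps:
E(F, n) = 16 (E(F, n) = (8/3)*6 = 16)
a(t, o) = (-1 + t)*(o + t)/9 (a(t, o) = ((t - 1)*(o + t))/9 = ((-1 + t)*(o + t))/9 = (-1 + t)*(o + t)/9)
b(p, K) = -4 + K (b(p, K) = K - 4 = -4 + K)
U(Y) = 2 - (4 + Y)/(2/9 + 7*Y/9) (U(Y) = 2 - (Y + 4)/(Y + (-Y/9 - 1/9*(-1) + (1/9)*(-1)**2 + (1/9)*Y*(-1))) = 2 - (4 + Y)/(Y + (-Y/9 + 1/9 + (1/9)*1 - Y/9)) = 2 - (4 + Y)/(Y + (-Y/9 + 1/9 + 1/9 - Y/9)) = 2 - (4 + Y)/(Y + (2/9 - 2*Y/9)) = 2 - (4 + Y)/(2/9 + 7*Y/9))
(U(b(-5, 5))*21)*E(0, 6) = (((-32 + 5*(-4 + 5))/(2 + 7*(-4 + 5)))*21)*16 = (((-32 + 5*1)/(2 + 7*1))*21)*16 = (((-32 + 5)/(2 + 7))*21)*16 = ((-27/9)*21)*16 = (((1/9)*(-27))*21)*16 = -3*21*16 = -63*16 = -1008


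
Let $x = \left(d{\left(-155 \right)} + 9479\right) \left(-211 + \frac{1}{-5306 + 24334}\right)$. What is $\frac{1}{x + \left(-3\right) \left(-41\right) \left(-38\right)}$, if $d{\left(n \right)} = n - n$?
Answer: $- \frac{19028}{38146240325} \approx -4.9882 \cdot 10^{-7}$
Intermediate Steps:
$d{\left(n \right)} = 0$
$x = - \frac{38057303453}{19028}$ ($x = \left(0 + 9479\right) \left(-211 + \frac{1}{-5306 + 24334}\right) = 9479 \left(-211 + \frac{1}{19028}\right) = 9479 \left(- \frac{4014907}{19028}\right) = - \frac{38057303453}{19028} \approx -2.0001 \cdot 10^{6}$)
$\frac{1}{x + \left(-3\right) \left(-41\right) \left(-38\right)} = \frac{1}{- \frac{38057303453}{19028} + \left(-3\right) \left(-41\right) \left(-38\right)} = \frac{1}{- \frac{38057303453}{19028} + 123 \left(-38\right)} = \frac{1}{- \frac{38057303453}{19028} - 4674} = \frac{1}{- \frac{38146240325}{19028}} = - \frac{19028}{38146240325}$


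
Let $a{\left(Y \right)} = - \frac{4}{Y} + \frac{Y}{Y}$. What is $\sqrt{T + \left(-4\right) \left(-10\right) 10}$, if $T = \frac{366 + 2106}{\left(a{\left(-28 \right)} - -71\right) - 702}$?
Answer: $\frac{2 \sqrt{1924854766}}{4409} \approx 19.902$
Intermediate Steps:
$a{\left(Y \right)} = 1 - \frac{4}{Y}$ ($a{\left(Y \right)} = - \frac{4}{Y} + 1 = 1 - \frac{4}{Y}$)
$T = - \frac{17304}{4409}$ ($T = \frac{366 + 2106}{\left(\frac{-4 - 28}{-28} - -71\right) - 702} = \frac{2472}{\left(\left(- \frac{1}{28}\right) \left(-32\right) + 71\right) - 702} = \frac{2472}{\left(\frac{8}{7} + 71\right) - 702} = \frac{2472}{\frac{505}{7} - 702} = \frac{2472}{- \frac{4409}{7}} = 2472 \left(- \frac{7}{4409}\right) = - \frac{17304}{4409} \approx -3.9247$)
$\sqrt{T + \left(-4\right) \left(-10\right) 10} = \sqrt{- \frac{17304}{4409} + \left(-4\right) \left(-10\right) 10} = \sqrt{- \frac{17304}{4409} + 40 \cdot 10} = \sqrt{- \frac{17304}{4409} + 400} = \sqrt{\frac{1746296}{4409}} = \frac{2 \sqrt{1924854766}}{4409}$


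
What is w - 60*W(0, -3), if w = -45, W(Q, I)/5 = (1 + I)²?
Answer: -1245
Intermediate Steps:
W(Q, I) = 5*(1 + I)²
w - 60*W(0, -3) = -45 - 300*(1 - 3)² = -45 - 300*(-2)² = -45 - 300*4 = -45 - 60*20 = -45 - 1200 = -1245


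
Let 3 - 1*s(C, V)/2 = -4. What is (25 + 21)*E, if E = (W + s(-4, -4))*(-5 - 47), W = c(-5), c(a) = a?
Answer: -21528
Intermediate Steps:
s(C, V) = 14 (s(C, V) = 6 - 2*(-4) = 6 + 8 = 14)
W = -5
E = -468 (E = (-5 + 14)*(-5 - 47) = 9*(-52) = -468)
(25 + 21)*E = (25 + 21)*(-468) = 46*(-468) = -21528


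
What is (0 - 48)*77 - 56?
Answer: -3752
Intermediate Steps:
(0 - 48)*77 - 56 = -48*77 - 56 = -3696 - 56 = -3752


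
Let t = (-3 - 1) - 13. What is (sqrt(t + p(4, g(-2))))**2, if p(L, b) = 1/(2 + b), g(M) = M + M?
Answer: -35/2 ≈ -17.500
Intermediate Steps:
g(M) = 2*M
t = -17 (t = -4 - 13 = -17)
(sqrt(t + p(4, g(-2))))**2 = (sqrt(-17 + 1/(2 + 2*(-2))))**2 = (sqrt(-17 + 1/(2 - 4)))**2 = (sqrt(-17 + 1/(-2)))**2 = (sqrt(-17 - 1/2))**2 = (sqrt(-35/2))**2 = (I*sqrt(70)/2)**2 = -35/2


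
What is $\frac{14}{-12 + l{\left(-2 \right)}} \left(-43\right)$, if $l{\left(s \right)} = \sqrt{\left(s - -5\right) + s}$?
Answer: $\frac{602}{11} \approx 54.727$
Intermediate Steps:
$l{\left(s \right)} = \sqrt{5 + 2 s}$ ($l{\left(s \right)} = \sqrt{\left(s + 5\right) + s} = \sqrt{\left(5 + s\right) + s} = \sqrt{5 + 2 s}$)
$\frac{14}{-12 + l{\left(-2 \right)}} \left(-43\right) = \frac{14}{-12 + \sqrt{5 + 2 \left(-2\right)}} \left(-43\right) = \frac{14}{-12 + \sqrt{5 - 4}} \left(-43\right) = \frac{14}{-12 + \sqrt{1}} \left(-43\right) = \frac{14}{-12 + 1} \left(-43\right) = \frac{14}{-11} \left(-43\right) = 14 \left(- \frac{1}{11}\right) \left(-43\right) = \left(- \frac{14}{11}\right) \left(-43\right) = \frac{602}{11}$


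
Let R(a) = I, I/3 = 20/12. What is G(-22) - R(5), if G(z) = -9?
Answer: -14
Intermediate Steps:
I = 5 (I = 3*(20/12) = 3*(20*(1/12)) = 3*(5/3) = 5)
R(a) = 5
G(-22) - R(5) = -9 - 1*5 = -9 - 5 = -14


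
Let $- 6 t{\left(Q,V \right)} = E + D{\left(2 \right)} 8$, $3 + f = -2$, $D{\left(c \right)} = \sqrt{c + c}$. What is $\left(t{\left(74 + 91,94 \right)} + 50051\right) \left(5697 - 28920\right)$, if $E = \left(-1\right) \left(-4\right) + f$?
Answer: $- \frac{2324552631}{2} \approx -1.1623 \cdot 10^{9}$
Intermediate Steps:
$D{\left(c \right)} = \sqrt{2} \sqrt{c}$ ($D{\left(c \right)} = \sqrt{2 c} = \sqrt{2} \sqrt{c}$)
$f = -5$ ($f = -3 - 2 = -5$)
$E = -1$ ($E = \left(-1\right) \left(-4\right) - 5 = 4 - 5 = -1$)
$t{\left(Q,V \right)} = - \frac{5}{2}$ ($t{\left(Q,V \right)} = - \frac{-1 + \sqrt{2} \sqrt{2} \cdot 8}{6} = - \frac{-1 + 2 \cdot 8}{6} = - \frac{-1 + 16}{6} = \left(- \frac{1}{6}\right) 15 = - \frac{5}{2}$)
$\left(t{\left(74 + 91,94 \right)} + 50051\right) \left(5697 - 28920\right) = \left(- \frac{5}{2} + 50051\right) \left(5697 - 28920\right) = \frac{100097}{2} \left(-23223\right) = - \frac{2324552631}{2}$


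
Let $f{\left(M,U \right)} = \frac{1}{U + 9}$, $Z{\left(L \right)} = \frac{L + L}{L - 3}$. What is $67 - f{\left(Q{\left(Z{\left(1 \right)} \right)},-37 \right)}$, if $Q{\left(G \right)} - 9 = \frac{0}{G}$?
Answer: $\frac{1877}{28} \approx 67.036$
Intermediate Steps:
$Z{\left(L \right)} = \frac{2 L}{-3 + L}$
$Q{\left(G \right)} = 9$ ($Q{\left(G \right)} = 9 + \frac{0}{G} = 9 + 0 = 9$)
$f{\left(M,U \right)} = \frac{1}{9 + U}$
$67 - f{\left(Q{\left(Z{\left(1 \right)} \right)},-37 \right)} = 67 - \frac{1}{9 - 37} = 67 - \frac{1}{-28} = 67 - - \frac{1}{28} = 67 + \frac{1}{28} = \frac{1877}{28}$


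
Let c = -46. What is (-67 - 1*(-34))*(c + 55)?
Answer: -297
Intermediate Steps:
(-67 - 1*(-34))*(c + 55) = (-67 - 1*(-34))*(-46 + 55) = (-67 + 34)*9 = -33*9 = -297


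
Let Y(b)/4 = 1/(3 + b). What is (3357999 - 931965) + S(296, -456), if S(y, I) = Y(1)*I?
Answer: 2425578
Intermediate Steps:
Y(b) = 4/(3 + b)
S(y, I) = I (S(y, I) = (4/(3 + 1))*I = (4/4)*I = (4*(1/4))*I = 1*I = I)
(3357999 - 931965) + S(296, -456) = (3357999 - 931965) - 456 = 2426034 - 456 = 2425578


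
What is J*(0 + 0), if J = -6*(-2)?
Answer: 0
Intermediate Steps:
J = 12
J*(0 + 0) = 12*(0 + 0) = 12*0 = 0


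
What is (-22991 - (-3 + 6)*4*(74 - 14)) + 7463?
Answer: -16248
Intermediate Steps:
(-22991 - (-3 + 6)*4*(74 - 14)) + 7463 = (-22991 - 3*4*60) + 7463 = (-22991 - 12*60) + 7463 = (-22991 - 1*720) + 7463 = (-22991 - 720) + 7463 = -23711 + 7463 = -16248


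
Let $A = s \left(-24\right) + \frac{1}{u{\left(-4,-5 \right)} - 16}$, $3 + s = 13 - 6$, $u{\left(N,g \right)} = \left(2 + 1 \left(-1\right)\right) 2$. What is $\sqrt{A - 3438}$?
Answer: $\frac{i \sqrt{692678}}{14} \approx 59.448 i$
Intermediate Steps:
$u{\left(N,g \right)} = 2$ ($u{\left(N,g \right)} = \left(2 - 1\right) 2 = 1 \cdot 2 = 2$)
$s = 4$ ($s = -3 + \left(13 - 6\right) = -3 + 7 = 4$)
$A = - \frac{1345}{14}$ ($A = 4 \left(-24\right) + \frac{1}{2 - 16} = -96 + \frac{1}{-14} = -96 - \frac{1}{14} = - \frac{1345}{14} \approx -96.071$)
$\sqrt{A - 3438} = \sqrt{- \frac{1345}{14} - 3438} = \sqrt{- \frac{49477}{14}} = \frac{i \sqrt{692678}}{14}$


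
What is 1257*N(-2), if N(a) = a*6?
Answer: -15084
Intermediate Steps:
N(a) = 6*a
1257*N(-2) = 1257*(6*(-2)) = 1257*(-12) = -15084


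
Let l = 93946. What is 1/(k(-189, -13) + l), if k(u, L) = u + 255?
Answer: 1/94012 ≈ 1.0637e-5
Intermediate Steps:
k(u, L) = 255 + u
1/(k(-189, -13) + l) = 1/((255 - 189) + 93946) = 1/(66 + 93946) = 1/94012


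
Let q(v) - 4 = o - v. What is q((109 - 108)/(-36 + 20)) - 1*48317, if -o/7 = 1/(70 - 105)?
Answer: -3865019/80 ≈ -48313.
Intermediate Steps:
o = ⅕ (o = -7/(70 - 105) = -7/(-35) = -7*(-1/35) = ⅕ ≈ 0.20000)
q(v) = 21/5 - v (q(v) = 4 + (⅕ - v) = 21/5 - v)
q((109 - 108)/(-36 + 20)) - 1*48317 = (21/5 - (109 - 108)/(-36 + 20)) - 1*48317 = (21/5 - 1/(-16)) - 48317 = (21/5 - (-1)/16) - 48317 = (21/5 - 1*(-1/16)) - 48317 = (21/5 + 1/16) - 48317 = 341/80 - 48317 = -3865019/80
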